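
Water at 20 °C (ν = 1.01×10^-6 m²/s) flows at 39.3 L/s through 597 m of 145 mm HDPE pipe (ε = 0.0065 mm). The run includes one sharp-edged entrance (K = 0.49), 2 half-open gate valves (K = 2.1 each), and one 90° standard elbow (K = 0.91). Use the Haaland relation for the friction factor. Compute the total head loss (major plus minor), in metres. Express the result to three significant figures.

H_L ≈ 18.8 m

V = 4Q/(πD²) = 2.380 m/s; V²/2g = 0.2887 m
Re = 3.42×10^5, ε/D = 4.48×10^-5 → f = 0.01443 (Haaland)
Major: h_f = f(L/D)·V²/2g = 0.01443·4117·0.2887 = 17.15 m
Minor: ΣK = 5.60; h_m = ΣK·V²/2g = 1.617 m
Total H_L = 17.15 + 1.617 = 18.76 m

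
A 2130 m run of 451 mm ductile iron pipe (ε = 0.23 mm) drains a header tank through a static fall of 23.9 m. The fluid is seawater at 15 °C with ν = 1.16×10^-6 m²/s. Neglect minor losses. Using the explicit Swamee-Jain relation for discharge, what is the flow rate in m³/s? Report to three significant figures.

Swamee-Jain (Type II): Q = -0.965·√(gD⁵h_f/L)·ln[ε/(3.7D) + √(3.17ν²L/(gD³h_f))]
√(gD⁵h_f/L) = √(9.81·0.451⁵·23.9/2130) = 0.04532
ε/(3.7D) = 1.38×10^-4; √(3.17ν²L/(gD³h_f)) = 2.06×10^-5
Q = -0.965·0.04532·ln(1.584×10^-4) = 0.3827 m³/s
Check: V = 2.40 m/s, Re = 9.31×10^5, f = 0.01740, h_f = 24.0 m ≈ 23.9 m ✓

Q ≈ 0.383 m³/s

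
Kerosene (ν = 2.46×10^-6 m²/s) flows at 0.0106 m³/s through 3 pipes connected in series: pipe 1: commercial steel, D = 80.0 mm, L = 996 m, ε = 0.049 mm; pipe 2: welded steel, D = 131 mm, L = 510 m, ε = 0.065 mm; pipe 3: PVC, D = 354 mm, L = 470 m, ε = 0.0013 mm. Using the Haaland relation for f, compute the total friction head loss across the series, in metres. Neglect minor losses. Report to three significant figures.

Pipe 1: V = 2.109 m/s, Re = 6.86×10^4, ε/D = 6.12×10^-4, f = 0.02155, h_1 = f(L/D)V²/2g = 60.80 m
Pipe 2: V = 0.7865 m/s, Re = 4.19×10^4, ε/D = 4.96×10^-4, f = 0.02295, h_2 = f(L/D)V²/2g = 2.816 m
Pipe 3: V = 0.1077 m/s, Re = 1.55×10^4, ε/D = 3.67×10^-6, f = 0.02748, h_3 = f(L/D)V²/2g = 0.02157 m
Series → Q common, losses add: H = Σh = 63.64 m

H ≈ 63.6 m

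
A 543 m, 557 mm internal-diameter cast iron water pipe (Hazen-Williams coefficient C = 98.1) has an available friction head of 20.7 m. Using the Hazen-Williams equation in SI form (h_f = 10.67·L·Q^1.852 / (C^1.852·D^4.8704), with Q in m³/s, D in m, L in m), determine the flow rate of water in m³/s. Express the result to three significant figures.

Rearranging: Q = [h_f·C^1.852·D^4.8704 / (10.67·L)]^(1/1.852)
Q = [20.7·98.1^1.852·0.557^4.8704 / (10.67·543)]^0.540 = 1.005 m³/s

Q ≈ 1.00 m³/s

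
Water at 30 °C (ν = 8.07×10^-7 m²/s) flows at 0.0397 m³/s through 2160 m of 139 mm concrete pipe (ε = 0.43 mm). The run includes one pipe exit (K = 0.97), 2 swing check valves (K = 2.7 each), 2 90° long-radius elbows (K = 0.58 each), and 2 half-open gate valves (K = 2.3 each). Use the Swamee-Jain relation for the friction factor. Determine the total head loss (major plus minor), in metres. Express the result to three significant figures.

V = 4Q/(πD²) = 2.616 m/s; V²/2g = 0.3489 m
Re = 4.51×10^5, ε/D = 0.00309 → f = 0.02680 (Swamee-Jain)
Major: h_f = f(L/D)·V²/2g = 0.02680·15540·0.3489 = 145.3 m
Minor: ΣK = 12.1; h_m = ΣK·V²/2g = 4.232 m
Total H_L = 145.3 + 4.232 = 149.5 m

H_L ≈ 150 m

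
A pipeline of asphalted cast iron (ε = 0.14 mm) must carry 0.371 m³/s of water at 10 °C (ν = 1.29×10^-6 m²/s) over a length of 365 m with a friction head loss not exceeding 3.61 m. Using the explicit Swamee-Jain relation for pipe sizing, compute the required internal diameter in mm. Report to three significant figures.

Swamee-Jain (Type III): D = 0.66·[ε^1.25·(LQ²/(gh_f))^4.75 + ν·Q^9.4·(L/(gh_f))^5.2]^0.04
LQ²/(gh_f) = 1.419; L/(gh_f) = 10.31
Term 1 = ε^1.25·(…)^4.75 = 8.02×10^-5; Term 2 = ν·Q^9.4·(…)^5.2 = 2.14×10^-5
D = 0.66·(8.02×10^-5 + 2.14×10^-5)^0.04 = 0.4569 m = 457 mm
Check: V = 2.26 m/s, Re = 8.01×10^5, f = 0.01598, h_f = 3.33 m ≈ 3.61 m ✓

D ≈ 457 mm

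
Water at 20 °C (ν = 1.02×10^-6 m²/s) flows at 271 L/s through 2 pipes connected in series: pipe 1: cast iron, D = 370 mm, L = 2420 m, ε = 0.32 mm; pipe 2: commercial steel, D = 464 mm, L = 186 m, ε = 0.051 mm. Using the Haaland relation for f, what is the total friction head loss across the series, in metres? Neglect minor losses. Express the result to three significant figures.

H ≈ 41.6 m

Pipe 1: V = 2.520 m/s, Re = 9.14×10^5, ε/D = 8.65×10^-4, f = 0.01932, h_1 = f(L/D)V²/2g = 40.91 m
Pipe 2: V = 1.603 m/s, Re = 7.29×10^5, ε/D = 1.10×10^-4, f = 0.01383, h_2 = f(L/D)V²/2g = 0.7260 m
Series → Q common, losses add: H = Σh = 41.64 m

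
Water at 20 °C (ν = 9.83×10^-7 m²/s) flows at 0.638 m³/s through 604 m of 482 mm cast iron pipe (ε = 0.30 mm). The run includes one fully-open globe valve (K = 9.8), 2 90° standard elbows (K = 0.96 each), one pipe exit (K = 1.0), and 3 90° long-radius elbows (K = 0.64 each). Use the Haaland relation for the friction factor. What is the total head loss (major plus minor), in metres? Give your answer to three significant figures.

H_L ≈ 23.0 m

V = 4Q/(πD²) = 3.497 m/s; V²/2g = 0.6231 m
Re = 1.71×10^6, ε/D = 6.22×10^-4 → f = 0.01781 (Haaland)
Major: h_f = f(L/D)·V²/2g = 0.01781·1253·0.6231 = 13.91 m
Minor: ΣK = 14.6; h_m = ΣK·V²/2g = 9.123 m
Total H_L = 13.91 + 9.123 = 23.03 m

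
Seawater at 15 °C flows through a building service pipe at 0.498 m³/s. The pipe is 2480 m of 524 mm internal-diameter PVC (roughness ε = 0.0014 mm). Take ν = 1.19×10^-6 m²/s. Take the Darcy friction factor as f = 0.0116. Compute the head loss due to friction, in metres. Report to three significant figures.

V = 4Q/(πD²) = 4·0.498/(π·0.524²) = 2.309 m/s
h_f = f(L/D)V²/(2g) = 0.01160·(2480/0.524)·2.309²/(2·9.81) = 14.92 m

h_f ≈ 14.9 m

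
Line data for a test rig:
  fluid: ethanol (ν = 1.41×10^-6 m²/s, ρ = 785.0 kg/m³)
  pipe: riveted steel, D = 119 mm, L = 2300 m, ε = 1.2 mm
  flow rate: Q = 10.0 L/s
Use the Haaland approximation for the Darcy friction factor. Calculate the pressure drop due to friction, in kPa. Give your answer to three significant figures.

Δp ≈ 238 kPa

V = 4Q/(πD²) = 4·0.0100/(π·0.119²) = 0.8991 m/s
Re = VD/ν = 0.8991·0.119/1.41×10^-6 = 7.59×10^4 → turbulent
ε/D = 1.2/119 = 0.0101
Haaland: f = 0.03882
h_f = f(L/D)V²/(2g) = 0.03882·(2300/0.119)·0.8991²/(2·9.81) = 30.91 m
Δp = ρg·h_f = 785.0·9.81·30.91 = 238.1 kPa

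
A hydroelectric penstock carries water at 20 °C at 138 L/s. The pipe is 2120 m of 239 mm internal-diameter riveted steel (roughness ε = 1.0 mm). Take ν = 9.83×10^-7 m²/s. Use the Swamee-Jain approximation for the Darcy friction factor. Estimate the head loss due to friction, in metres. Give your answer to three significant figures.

V = 4Q/(πD²) = 4·0.138/(π·0.239²) = 3.076 m/s
Re = VD/ν = 3.076·0.239/9.83×10^-7 = 7.48×10^5 → turbulent
ε/D = 1.0/239 = 0.00418
Swamee-Jain: f = 0.02901
h_f = f(L/D)V²/(2g) = 0.02901·(2120/0.239)·3.076²/(2·9.81) = 124.1 m

h_f ≈ 124 m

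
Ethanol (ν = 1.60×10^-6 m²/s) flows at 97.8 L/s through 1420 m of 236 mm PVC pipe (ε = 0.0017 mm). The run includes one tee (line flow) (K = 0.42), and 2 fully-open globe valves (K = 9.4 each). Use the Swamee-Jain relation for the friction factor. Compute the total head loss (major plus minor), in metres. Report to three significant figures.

V = 4Q/(πD²) = 2.236 m/s; V²/2g = 0.2548 m
Re = 3.30×10^5, ε/D = 7.20×10^-6 → f = 0.01421 (Swamee-Jain)
Major: h_f = f(L/D)·V²/2g = 0.01421·6017·0.2548 = 21.79 m
Minor: ΣK = 19.2; h_m = ΣK·V²/2g = 4.897 m
Total H_L = 21.79 + 4.897 = 26.68 m

H_L ≈ 26.7 m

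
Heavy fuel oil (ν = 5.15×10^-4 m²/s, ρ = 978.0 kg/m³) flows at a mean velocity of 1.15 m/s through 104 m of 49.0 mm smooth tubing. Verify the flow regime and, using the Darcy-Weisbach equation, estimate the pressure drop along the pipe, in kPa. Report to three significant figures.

Re = VD/ν = 1.15·0.04900/5.15×10^-4 = 109 → laminar (Re < 2300)
f = 64/Re = 0.5849
h_f = f(L/D)V²/(2g) = 0.5849·(104/0.04900)·1.15²/(2·9.81) = 83.68 m
Δp = ρg·h_f = 978.0·9.81·83.68 = 802.9 kPa

Δp ≈ 803 kPa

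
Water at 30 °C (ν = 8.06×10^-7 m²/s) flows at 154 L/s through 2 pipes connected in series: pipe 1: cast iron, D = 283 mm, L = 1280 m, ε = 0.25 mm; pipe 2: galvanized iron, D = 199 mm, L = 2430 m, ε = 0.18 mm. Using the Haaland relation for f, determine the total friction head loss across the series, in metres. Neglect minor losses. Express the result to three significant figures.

Pipe 1: V = 2.448 m/s, Re = 8.60×10^5, ε/D = 8.83×10^-4, f = 0.01943, h_1 = f(L/D)V²/2g = 26.85 m
Pipe 2: V = 4.951 m/s, Re = 1.22×10^6, ε/D = 9.05×10^-4, f = 0.01944, h_2 = f(L/D)V²/2g = 296.6 m
Series → Q common, losses add: H = Σh = 323.4 m

H ≈ 323 m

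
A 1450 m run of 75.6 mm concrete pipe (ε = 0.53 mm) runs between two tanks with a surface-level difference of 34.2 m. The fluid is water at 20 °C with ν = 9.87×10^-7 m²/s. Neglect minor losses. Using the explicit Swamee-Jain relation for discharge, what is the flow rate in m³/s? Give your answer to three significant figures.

Q ≈ 0.00451 m³/s

Swamee-Jain (Type II): Q = -0.965·√(gD⁵h_f/L)·ln[ε/(3.7D) + √(3.17ν²L/(gD³h_f))]
√(gD⁵h_f/L) = √(9.81·0.0756⁵·34.2/1450) = 7.559×10^-4
ε/(3.7D) = 0.00189; √(3.17ν²L/(gD³h_f)) = 1.76×10^-4
Q = -0.965·7.559×10^-4·ln(0.002071) = 0.004508 m³/s
Check: V = 1.00 m/s, Re = 7.69×10^4, f = 0.03500, h_f = 34.5 m ≈ 34.2 m ✓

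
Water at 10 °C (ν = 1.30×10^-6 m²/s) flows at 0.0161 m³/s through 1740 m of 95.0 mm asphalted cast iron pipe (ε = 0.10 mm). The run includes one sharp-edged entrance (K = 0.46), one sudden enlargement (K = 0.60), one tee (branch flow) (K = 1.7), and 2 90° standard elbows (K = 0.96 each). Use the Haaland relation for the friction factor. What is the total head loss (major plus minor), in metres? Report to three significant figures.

H_L ≈ 104 m

V = 4Q/(πD²) = 2.271 m/s; V²/2g = 0.2630 m
Re = 1.66×10^5, ε/D = 0.00105 → f = 0.02134 (Haaland)
Major: h_f = f(L/D)·V²/2g = 0.02134·18316·0.2630 = 102.8 m
Minor: ΣK = 4.68; h_m = ΣK·V²/2g = 1.231 m
Total H_L = 102.8 + 1.231 = 104.0 m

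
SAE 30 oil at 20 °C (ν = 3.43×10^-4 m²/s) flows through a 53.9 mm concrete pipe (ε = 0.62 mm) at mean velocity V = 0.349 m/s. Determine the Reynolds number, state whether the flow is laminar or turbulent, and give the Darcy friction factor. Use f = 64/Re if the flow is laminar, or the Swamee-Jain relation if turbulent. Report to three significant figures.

Re = VD/ν = 0.3490·0.0539/3.43×10^-4 = 54.8
Re < 2300 → laminar → f = 64/Re = 1.167

Re ≈ 54.8; laminar; f = 64/Re ≈ 1.17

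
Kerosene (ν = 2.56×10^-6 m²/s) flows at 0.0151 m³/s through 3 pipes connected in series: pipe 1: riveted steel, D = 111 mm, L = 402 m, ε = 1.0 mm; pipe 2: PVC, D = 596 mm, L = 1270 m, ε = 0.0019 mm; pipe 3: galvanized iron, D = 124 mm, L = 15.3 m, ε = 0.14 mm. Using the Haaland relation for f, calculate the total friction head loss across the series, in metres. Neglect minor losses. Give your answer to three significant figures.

H ≈ 17.1 m

Pipe 1: V = 1.560 m/s, Re = 6.77×10^4, ε/D = 0.00901, f = 0.03755, h_1 = f(L/D)V²/2g = 16.88 m
Pipe 2: V = 0.05412 m/s, Re = 1.26×10^4, ε/D = 3.19×10^-6, f = 0.02902, h_2 = f(L/D)V²/2g = 0.009232 m
Pipe 3: V = 1.250 m/s, Re = 6.06×10^4, ε/D = 0.00113, f = 0.02354, h_3 = f(L/D)V²/2g = 0.2314 m
Series → Q common, losses add: H = Σh = 17.12 m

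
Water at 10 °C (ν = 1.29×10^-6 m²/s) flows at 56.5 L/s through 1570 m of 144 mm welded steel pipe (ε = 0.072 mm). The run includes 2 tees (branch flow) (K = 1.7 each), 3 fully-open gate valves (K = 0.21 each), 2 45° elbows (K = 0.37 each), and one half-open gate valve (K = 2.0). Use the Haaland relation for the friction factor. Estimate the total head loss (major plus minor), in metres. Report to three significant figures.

V = 4Q/(πD²) = 3.469 m/s; V²/2g = 0.6134 m
Re = 3.87×10^5, ε/D = 5.00×10^-4 → f = 0.01780 (Haaland)
Major: h_f = f(L/D)·V²/2g = 0.01780·10903·0.6134 = 119.0 m
Minor: ΣK = 6.77; h_m = ΣK·V²/2g = 4.153 m
Total H_L = 119.0 + 4.153 = 123.2 m

H_L ≈ 123 m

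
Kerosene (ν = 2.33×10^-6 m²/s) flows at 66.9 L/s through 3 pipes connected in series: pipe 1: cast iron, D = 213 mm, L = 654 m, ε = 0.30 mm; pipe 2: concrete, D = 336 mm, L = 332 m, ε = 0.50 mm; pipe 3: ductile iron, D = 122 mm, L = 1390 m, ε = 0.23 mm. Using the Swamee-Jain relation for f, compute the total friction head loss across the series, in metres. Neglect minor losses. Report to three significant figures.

Pipe 1: V = 1.877 m/s, Re = 1.72×10^5, ε/D = 0.00141, f = 0.02285, h_1 = f(L/D)V²/2g = 12.60 m
Pipe 2: V = 0.7545 m/s, Re = 1.09×10^5, ε/D = 0.00149, f = 0.02376, h_2 = f(L/D)V²/2g = 0.6812 m
Pipe 3: V = 5.723 m/s, Re = 3.00×10^5, ε/D = 0.00189, f = 0.02383, h_3 = f(L/D)V²/2g = 453.3 m
Series → Q common, losses add: H = Σh = 466.6 m

H ≈ 467 m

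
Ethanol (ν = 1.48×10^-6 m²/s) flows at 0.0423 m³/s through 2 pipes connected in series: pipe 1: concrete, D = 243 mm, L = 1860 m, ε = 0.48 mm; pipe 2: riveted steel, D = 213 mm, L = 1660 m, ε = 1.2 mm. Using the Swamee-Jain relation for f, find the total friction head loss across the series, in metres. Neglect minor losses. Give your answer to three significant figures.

H ≈ 26.0 m

Pipe 1: V = 0.9121 m/s, Re = 1.50×10^5, ε/D = 0.00198, f = 0.02472, h_1 = f(L/D)V²/2g = 8.022 m
Pipe 2: V = 1.187 m/s, Re = 1.71×10^5, ε/D = 0.00563, f = 0.03220, h_2 = f(L/D)V²/2g = 18.02 m
Series → Q common, losses add: H = Σh = 26.04 m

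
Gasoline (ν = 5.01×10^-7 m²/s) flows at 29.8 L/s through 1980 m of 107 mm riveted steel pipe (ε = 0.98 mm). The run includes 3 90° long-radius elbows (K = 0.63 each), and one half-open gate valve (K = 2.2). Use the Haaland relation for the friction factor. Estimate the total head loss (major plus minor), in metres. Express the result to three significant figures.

V = 4Q/(πD²) = 3.314 m/s; V²/2g = 0.5598 m
Re = 7.08×10^5, ε/D = 0.00916 → f = 0.03696 (Haaland)
Major: h_f = f(L/D)·V²/2g = 0.03696·18505·0.5598 = 382.9 m
Minor: ΣK = 4.09; h_m = ΣK·V²/2g = 2.290 m
Total H_L = 382.9 + 2.290 = 385.1 m

H_L ≈ 385 m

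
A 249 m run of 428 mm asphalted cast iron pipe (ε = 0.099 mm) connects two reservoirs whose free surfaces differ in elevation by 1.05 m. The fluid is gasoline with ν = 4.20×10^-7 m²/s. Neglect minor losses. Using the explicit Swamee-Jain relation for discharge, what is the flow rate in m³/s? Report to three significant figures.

Swamee-Jain (Type II): Q = -0.965·√(gD⁵h_f/L)·ln[ε/(3.7D) + √(3.17ν²L/(gD³h_f))]
√(gD⁵h_f/L) = √(9.81·0.428⁵·1.05/249) = 0.02437
ε/(3.7D) = 6.25×10^-5; √(3.17ν²L/(gD³h_f)) = 1.31×10^-5
Q = -0.965·0.02437·ln(7.565×10^-5) = 0.2232 m³/s
Check: V = 1.55 m/s, Re = 1.58×10^6, f = 0.01480, h_f = 1.06 m ≈ 1.05 m ✓

Q ≈ 0.223 m³/s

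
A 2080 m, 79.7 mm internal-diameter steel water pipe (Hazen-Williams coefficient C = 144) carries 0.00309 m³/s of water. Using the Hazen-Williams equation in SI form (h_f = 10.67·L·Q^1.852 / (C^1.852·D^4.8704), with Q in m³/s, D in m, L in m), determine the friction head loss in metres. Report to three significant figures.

h_f = 10.67·2080·0.00309^1.852 / (144^1.852·0.0797^4.8704) = 11.24 m

h_f ≈ 11.2 m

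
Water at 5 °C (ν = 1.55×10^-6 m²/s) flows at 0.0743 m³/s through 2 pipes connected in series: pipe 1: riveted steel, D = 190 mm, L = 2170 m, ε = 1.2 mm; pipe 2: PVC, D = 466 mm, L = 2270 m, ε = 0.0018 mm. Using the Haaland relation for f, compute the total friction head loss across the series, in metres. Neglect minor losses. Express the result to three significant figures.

Pipe 1: V = 2.621 m/s, Re = 3.21×10^5, ε/D = 0.00632, f = 0.03293, h_1 = f(L/D)V²/2g = 131.6 m
Pipe 2: V = 0.4356 m/s, Re = 1.31×10^5, ε/D = 3.86×10^-6, f = 0.01688, h_2 = f(L/D)V²/2g = 0.7952 m
Series → Q common, losses add: H = Σh = 132.4 m

H ≈ 132 m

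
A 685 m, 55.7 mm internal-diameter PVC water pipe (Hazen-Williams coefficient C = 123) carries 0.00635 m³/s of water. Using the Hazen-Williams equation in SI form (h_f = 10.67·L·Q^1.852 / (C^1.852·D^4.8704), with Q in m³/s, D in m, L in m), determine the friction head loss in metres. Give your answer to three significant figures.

h_f ≈ 108 m

h_f = 10.67·685·0.00635^1.852 / (123^1.852·0.0557^4.8704) = 107.7 m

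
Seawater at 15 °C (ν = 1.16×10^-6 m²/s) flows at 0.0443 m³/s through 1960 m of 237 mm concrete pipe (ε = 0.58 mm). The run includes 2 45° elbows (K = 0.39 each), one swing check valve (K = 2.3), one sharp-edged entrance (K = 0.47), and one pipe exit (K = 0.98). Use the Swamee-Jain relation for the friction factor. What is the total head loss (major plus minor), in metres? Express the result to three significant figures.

H_L ≈ 11.1 m

V = 4Q/(πD²) = 1.004 m/s; V²/2g = 0.05140 m
Re = 2.05×10^5, ε/D = 0.00245 → f = 0.02566 (Swamee-Jain)
Major: h_f = f(L/D)·V²/2g = 0.02566·8270·0.05140 = 10.91 m
Minor: ΣK = 4.53; h_m = ΣK·V²/2g = 0.2328 m
Total H_L = 10.91 + 0.2328 = 11.14 m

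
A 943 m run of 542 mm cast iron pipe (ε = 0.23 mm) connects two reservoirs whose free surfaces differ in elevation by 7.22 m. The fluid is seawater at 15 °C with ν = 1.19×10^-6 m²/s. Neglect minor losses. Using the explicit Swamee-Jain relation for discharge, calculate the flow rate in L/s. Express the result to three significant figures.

Swamee-Jain (Type II): Q = -0.965·√(gD⁵h_f/L)·ln[ε/(3.7D) + √(3.17ν²L/(gD³h_f))]
√(gD⁵h_f/L) = √(9.81·0.542⁵·7.22/943) = 0.05927
ε/(3.7D) = 1.15×10^-4; √(3.17ν²L/(gD³h_f)) = 1.94×10^-5
Q = -0.965·0.05927·ln(1.341×10^-4) = 0.5100 m³/s
Check: V = 2.21 m/s, Re = 1.01×10^6, f = 0.01676, h_f = 7.26 m ≈ 7.22 m ✓

Q ≈ 510 L/s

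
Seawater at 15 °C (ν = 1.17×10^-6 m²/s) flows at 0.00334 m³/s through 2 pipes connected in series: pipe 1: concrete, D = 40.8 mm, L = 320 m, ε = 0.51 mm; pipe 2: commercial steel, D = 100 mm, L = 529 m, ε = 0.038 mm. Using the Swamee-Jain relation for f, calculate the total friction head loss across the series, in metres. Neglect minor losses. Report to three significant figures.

H ≈ 110 m

Pipe 1: V = 2.555 m/s, Re = 8.91×10^4, ε/D = 0.0125, f = 0.04178, h_1 = f(L/D)V²/2g = 109.0 m
Pipe 2: V = 0.4253 m/s, Re = 3.63×10^4, ε/D = 3.80×10^-4, f = 0.02357, h_2 = f(L/D)V²/2g = 1.150 m
Series → Q common, losses add: H = Σh = 110.2 m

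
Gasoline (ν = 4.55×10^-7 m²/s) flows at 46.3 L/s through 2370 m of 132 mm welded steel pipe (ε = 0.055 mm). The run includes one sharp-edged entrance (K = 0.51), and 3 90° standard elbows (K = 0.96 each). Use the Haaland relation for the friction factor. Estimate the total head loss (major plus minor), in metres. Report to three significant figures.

V = 4Q/(πD²) = 3.383 m/s; V²/2g = 0.5834 m
Re = 9.82×10^5, ε/D = 4.17×10^-4 → f = 0.01658 (Haaland)
Major: h_f = f(L/D)·V²/2g = 0.01658·17955·0.5834 = 173.7 m
Minor: ΣK = 3.39; h_m = ΣK·V²/2g = 1.978 m
Total H_L = 173.7 + 1.978 = 175.6 m

H_L ≈ 176 m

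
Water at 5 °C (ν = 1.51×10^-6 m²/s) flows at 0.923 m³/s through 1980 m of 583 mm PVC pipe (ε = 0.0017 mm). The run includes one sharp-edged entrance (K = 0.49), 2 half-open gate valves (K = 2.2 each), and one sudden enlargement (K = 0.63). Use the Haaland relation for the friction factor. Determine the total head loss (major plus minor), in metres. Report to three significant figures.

H_L ≈ 26.3 m

V = 4Q/(πD²) = 3.458 m/s; V²/2g = 0.6093 m
Re = 1.33×10^6, ε/D = 2.92×10^-6 → f = 0.01110 (Haaland)
Major: h_f = f(L/D)·V²/2g = 0.01110·3396·0.6093 = 22.97 m
Minor: ΣK = 5.52; h_m = ΣK·V²/2g = 3.363 m
Total H_L = 22.97 + 3.363 = 26.34 m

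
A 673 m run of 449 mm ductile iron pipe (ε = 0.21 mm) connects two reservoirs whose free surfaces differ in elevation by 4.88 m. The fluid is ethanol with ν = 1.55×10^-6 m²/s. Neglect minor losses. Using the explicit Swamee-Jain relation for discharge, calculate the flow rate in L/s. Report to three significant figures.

Q ≈ 304 L/s

Swamee-Jain (Type II): Q = -0.965·√(gD⁵h_f/L)·ln[ε/(3.7D) + √(3.17ν²L/(gD³h_f))]
√(gD⁵h_f/L) = √(9.81·0.449⁵·4.88/673) = 0.03603
ε/(3.7D) = 1.26×10^-4; √(3.17ν²L/(gD³h_f)) = 3.44×10^-5
Q = -0.965·0.03603·ln(1.608×10^-4) = 0.3037 m³/s
Check: V = 1.92 m/s, Re = 5.56×10^5, f = 0.01748, h_f = 4.91 m ≈ 4.88 m ✓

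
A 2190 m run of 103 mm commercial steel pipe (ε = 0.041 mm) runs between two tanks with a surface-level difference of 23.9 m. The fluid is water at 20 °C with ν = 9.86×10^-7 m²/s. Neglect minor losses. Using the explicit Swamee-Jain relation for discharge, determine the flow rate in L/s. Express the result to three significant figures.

Swamee-Jain (Type II): Q = -0.965·√(gD⁵h_f/L)·ln[ε/(3.7D) + √(3.17ν²L/(gD³h_f))]
√(gD⁵h_f/L) = √(9.81·0.103⁵·23.9/2190) = 0.001114
ε/(3.7D) = 1.08×10^-4; √(3.17ν²L/(gD³h_f)) = 1.62×10^-4
Q = -0.965·0.001114·ln(2.699×10^-4) = 0.008834 m³/s
Check: V = 1.06 m/s, Re = 1.11×10^5, f = 0.01969, h_f = 24.0 m ≈ 23.9 m ✓

Q ≈ 8.83 L/s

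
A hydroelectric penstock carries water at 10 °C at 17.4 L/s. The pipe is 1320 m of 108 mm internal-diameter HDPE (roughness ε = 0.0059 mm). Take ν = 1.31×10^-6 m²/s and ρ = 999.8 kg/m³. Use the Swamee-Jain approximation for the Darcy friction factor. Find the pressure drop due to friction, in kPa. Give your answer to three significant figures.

Δp ≈ 369 kPa

V = 4Q/(πD²) = 4·0.0174/(π·0.108²) = 1.899 m/s
Re = VD/ν = 1.899·0.108/1.31×10^-6 = 1.57×10^5 → turbulent
ε/D = 0.0059/108 = 5.46×10^-5
Swamee-Jain: f = 0.01672
h_f = f(L/D)V²/(2g) = 0.01672·(1320/0.108)·1.899²/(2·9.81) = 37.58 m
Δp = ρg·h_f = 999.8·9.81·37.58 = 368.6 kPa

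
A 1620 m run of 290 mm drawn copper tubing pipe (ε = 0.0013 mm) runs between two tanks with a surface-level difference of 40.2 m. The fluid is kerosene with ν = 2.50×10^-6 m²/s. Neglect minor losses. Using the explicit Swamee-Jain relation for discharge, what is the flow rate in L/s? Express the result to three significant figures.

Swamee-Jain (Type II): Q = -0.965·√(gD⁵h_f/L)·ln[ε/(3.7D) + √(3.17ν²L/(gD³h_f))]
√(gD⁵h_f/L) = √(9.81·0.290⁵·40.2/1620) = 0.02235
ε/(3.7D) = 1.21×10^-6; √(3.17ν²L/(gD³h_f)) = 5.78×10^-5
Q = -0.965·0.02235·ln(5.898×10^-5) = 0.2100 m³/s
Check: V = 3.18 m/s, Re = 3.69×10^5, f = 0.01389, h_f = 40.0 m ≈ 40.2 m ✓

Q ≈ 210 L/s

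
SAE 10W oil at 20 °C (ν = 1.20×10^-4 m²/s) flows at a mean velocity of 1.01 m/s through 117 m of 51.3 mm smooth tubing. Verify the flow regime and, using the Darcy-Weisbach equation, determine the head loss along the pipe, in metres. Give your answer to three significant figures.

h_f ≈ 17.6 m

Re = VD/ν = 1.01·0.05130/1.20×10^-4 = 432 → laminar (Re < 2300)
f = 64/Re = 0.1482
h_f = f(L/D)V²/(2g) = 0.1482·(117/0.05130)·1.01²/(2·9.81) = 17.58 m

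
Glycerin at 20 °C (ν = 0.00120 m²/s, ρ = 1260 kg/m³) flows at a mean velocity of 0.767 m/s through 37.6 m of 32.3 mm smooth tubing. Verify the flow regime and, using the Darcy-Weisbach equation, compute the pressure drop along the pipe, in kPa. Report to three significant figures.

Re = VD/ν = 0.767·0.03230/0.00120 = 20.6 → laminar (Re < 2300)
f = 64/Re = 3.100
h_f = f(L/D)V²/(2g) = 3.100·(37.6/0.03230)·0.767²/(2·9.81) = 108.2 m
Δp = ρg·h_f = 1260·9.81·108.2 = 1337 kPa

Δp ≈ 1340 kPa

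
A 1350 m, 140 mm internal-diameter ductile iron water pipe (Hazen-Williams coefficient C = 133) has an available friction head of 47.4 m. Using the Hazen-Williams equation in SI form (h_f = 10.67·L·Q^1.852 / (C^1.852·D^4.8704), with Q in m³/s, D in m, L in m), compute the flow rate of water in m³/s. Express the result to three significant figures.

Rearranging: Q = [h_f·C^1.852·D^4.8704 / (10.67·L)]^(1/1.852)
Q = [47.4·133^1.852·0.140^4.8704 / (10.67·1350)]^0.540 = 0.03450 m³/s

Q ≈ 0.0345 m³/s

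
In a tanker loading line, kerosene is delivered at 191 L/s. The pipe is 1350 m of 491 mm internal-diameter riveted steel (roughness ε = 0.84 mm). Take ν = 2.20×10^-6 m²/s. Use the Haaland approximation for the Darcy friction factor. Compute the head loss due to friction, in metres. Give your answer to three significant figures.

V = 4Q/(πD²) = 4·0.191/(π·0.491²) = 1.009 m/s
Re = VD/ν = 1.009·0.491/2.20×10^-6 = 2.25×10^5 → turbulent
ε/D = 0.84/491 = 0.00171
Haaland: f = 0.02330
h_f = f(L/D)V²/(2g) = 0.02330·(1350/0.491)·1.009²/(2·9.81) = 3.323 m

h_f ≈ 3.32 m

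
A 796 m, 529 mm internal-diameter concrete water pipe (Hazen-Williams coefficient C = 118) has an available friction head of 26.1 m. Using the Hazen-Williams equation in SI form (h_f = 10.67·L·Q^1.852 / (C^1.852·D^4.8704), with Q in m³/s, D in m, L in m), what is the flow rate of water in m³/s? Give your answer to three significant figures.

Rearranging: Q = [h_f·C^1.852·D^4.8704 / (10.67·L)]^(1/1.852)
Q = [26.1·118^1.852·0.529^4.8704 / (10.67·796)]^0.540 = 0.9728 m³/s

Q ≈ 0.973 m³/s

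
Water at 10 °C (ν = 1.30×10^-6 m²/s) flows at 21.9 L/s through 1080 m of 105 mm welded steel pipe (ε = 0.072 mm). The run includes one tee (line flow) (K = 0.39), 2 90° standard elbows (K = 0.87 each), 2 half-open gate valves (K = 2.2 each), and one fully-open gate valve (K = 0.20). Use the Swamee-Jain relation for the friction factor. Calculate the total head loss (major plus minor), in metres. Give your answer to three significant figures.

H_L ≈ 68.7 m

V = 4Q/(πD²) = 2.529 m/s; V²/2g = 0.3260 m
Re = 2.04×10^5, ε/D = 6.86×10^-4 → f = 0.01982 (Swamee-Jain)
Major: h_f = f(L/D)·V²/2g = 0.01982·10286·0.3260 = 66.46 m
Minor: ΣK = 6.73; h_m = ΣK·V²/2g = 2.194 m
Total H_L = 66.46 + 2.194 = 68.65 m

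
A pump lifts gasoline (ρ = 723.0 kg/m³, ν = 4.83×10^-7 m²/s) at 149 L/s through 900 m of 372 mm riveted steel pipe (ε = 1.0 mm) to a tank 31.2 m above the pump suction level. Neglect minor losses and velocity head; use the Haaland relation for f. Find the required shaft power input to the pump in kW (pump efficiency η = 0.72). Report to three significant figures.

V = 4Q/(πD²) = 1.371 m/s; Re = 1.06×10^6; ε/D = 0.00269; f = 0.02555
h_f = f(L/D)V²/2g = 5.922 m
Total head H = z + h_f = 31.2 + 5.922 = 37.12 m
P_hyd = ρgQH = 723.0·9.81·0.149·37.12 = 39.23 kW
P_shaft = P_hyd/η = 39.23/0.72 = 54.49 kW

P_shaft ≈ 54.5 kW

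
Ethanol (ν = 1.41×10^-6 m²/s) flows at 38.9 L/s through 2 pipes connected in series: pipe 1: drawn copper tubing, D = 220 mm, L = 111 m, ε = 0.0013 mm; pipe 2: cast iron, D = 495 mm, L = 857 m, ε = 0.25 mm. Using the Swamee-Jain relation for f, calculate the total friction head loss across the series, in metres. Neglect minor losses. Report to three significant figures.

Pipe 1: V = 1.023 m/s, Re = 1.60×10^5, ε/D = 5.91×10^-6, f = 0.01628, h_1 = f(L/D)V²/2g = 0.4385 m
Pipe 2: V = 0.2021 m/s, Re = 7.10×10^4, ε/D = 5.05×10^-4, f = 0.02142, h_2 = f(L/D)V²/2g = 0.07724 m
Series → Q common, losses add: H = Σh = 0.5158 m

H ≈ 0.516 m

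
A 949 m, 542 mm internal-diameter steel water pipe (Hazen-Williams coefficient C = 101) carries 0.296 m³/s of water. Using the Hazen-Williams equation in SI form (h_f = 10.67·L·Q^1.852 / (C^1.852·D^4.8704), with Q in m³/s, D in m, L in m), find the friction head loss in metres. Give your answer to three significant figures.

h_f ≈ 4.07 m

h_f = 10.67·949·0.296^1.852 / (101^1.852·0.542^4.8704) = 4.072 m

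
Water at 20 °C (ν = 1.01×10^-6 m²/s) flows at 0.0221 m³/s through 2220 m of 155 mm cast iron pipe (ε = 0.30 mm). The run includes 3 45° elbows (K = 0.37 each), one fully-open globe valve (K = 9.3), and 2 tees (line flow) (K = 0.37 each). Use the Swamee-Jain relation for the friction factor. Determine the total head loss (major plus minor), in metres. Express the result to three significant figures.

V = 4Q/(πD²) = 1.171 m/s; V²/2g = 0.06992 m
Re = 1.80×10^5, ε/D = 0.00194 → f = 0.02441 (Swamee-Jain)
Major: h_f = f(L/D)·V²/2g = 0.02441·14323·0.06992 = 24.44 m
Minor: ΣK = 11.2; h_m = ΣK·V²/2g = 0.7796 m
Total H_L = 24.44 + 0.7796 = 25.22 m

H_L ≈ 25.2 m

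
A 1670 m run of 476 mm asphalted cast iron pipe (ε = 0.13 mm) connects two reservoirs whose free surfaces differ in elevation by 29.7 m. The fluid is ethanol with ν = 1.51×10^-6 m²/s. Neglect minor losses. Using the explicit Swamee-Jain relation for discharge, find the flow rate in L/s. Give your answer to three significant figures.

Q ≈ 585 L/s

Swamee-Jain (Type II): Q = -0.965·√(gD⁵h_f/L)·ln[ε/(3.7D) + √(3.17ν²L/(gD³h_f))]
√(gD⁵h_f/L) = √(9.81·0.476⁵·29.7/1670) = 0.06529
ε/(3.7D) = 7.38×10^-5; √(3.17ν²L/(gD³h_f)) = 1.96×10^-5
Q = -0.965·0.06529·ln(9.341×10^-5) = 0.5846 m³/s
Check: V = 3.29 m/s, Re = 1.04×10^6, f = 0.01549, h_f = 29.9 m ≈ 29.7 m ✓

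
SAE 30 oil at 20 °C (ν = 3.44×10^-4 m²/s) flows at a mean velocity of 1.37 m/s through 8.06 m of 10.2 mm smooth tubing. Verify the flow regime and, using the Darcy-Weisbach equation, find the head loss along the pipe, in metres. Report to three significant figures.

h_f ≈ 119 m

Re = VD/ν = 1.37·0.01020/3.44×10^-4 = 40.6 → laminar (Re < 2300)
f = 64/Re = 1.575
h_f = f(L/D)V²/(2g) = 1.575·(8.06/0.01020)·1.37²/(2·9.81) = 119.1 m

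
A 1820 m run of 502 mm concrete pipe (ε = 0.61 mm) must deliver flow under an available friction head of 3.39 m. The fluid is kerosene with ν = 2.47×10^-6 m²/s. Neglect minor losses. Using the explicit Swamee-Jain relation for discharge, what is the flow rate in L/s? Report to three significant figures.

Swamee-Jain (Type II): Q = -0.965·√(gD⁵h_f/L)·ln[ε/(3.7D) + √(3.17ν²L/(gD³h_f))]
√(gD⁵h_f/L) = √(9.81·0.502⁵·3.39/1820) = 0.02414
ε/(3.7D) = 3.28×10^-4; √(3.17ν²L/(gD³h_f)) = 9.15×10^-5
Q = -0.965·0.02414·ln(4.199×10^-4) = 0.1811 m³/s
Check: V = 0.915 m/s, Re = 1.86×10^5, f = 0.02209, h_f = 3.42 m ≈ 3.39 m ✓

Q ≈ 181 L/s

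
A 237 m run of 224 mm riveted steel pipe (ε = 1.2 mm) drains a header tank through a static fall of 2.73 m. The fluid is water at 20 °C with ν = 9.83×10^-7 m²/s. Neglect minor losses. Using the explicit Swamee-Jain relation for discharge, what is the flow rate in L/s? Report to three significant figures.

Swamee-Jain (Type II): Q = -0.965·√(gD⁵h_f/L)·ln[ε/(3.7D) + √(3.17ν²L/(gD³h_f))]
√(gD⁵h_f/L) = √(9.81·0.224⁵·2.73/237) = 0.007983
ε/(3.7D) = 0.00145; √(3.17ν²L/(gD³h_f)) = 4.91×10^-5
Q = -0.965·0.007983·ln(0.001497) = 0.05011 m³/s
Check: V = 1.27 m/s, Re = 2.90×10^5, f = 0.03146, h_f = 2.74 m ≈ 2.73 m ✓

Q ≈ 50.1 L/s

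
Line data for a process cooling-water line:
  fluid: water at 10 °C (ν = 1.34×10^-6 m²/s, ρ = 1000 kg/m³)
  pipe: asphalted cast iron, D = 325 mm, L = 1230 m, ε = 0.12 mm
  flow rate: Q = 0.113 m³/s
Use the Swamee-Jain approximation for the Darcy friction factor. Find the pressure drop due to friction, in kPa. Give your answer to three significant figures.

V = 4Q/(πD²) = 4·0.113/(π·0.325²) = 1.362 m/s
Re = VD/ν = 1.362·0.325/1.34×10^-6 = 3.30×10^5 → turbulent
ε/D = 0.12/325 = 3.69×10^-4
Swamee-Jain: f = 0.01739
h_f = f(L/D)V²/(2g) = 0.01739·(1230/0.325)·1.362²/(2·9.81) = 6.225 m
Δp = ρg·h_f = 1000·9.81·6.225 = 61.07 kPa

Δp ≈ 61.1 kPa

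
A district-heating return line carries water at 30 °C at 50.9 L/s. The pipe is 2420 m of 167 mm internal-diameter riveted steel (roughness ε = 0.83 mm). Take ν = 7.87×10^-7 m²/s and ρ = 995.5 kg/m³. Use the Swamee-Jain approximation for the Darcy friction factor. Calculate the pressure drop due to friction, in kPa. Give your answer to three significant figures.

Δp ≈ 1190 kPa

V = 4Q/(πD²) = 4·0.0509/(π·0.167²) = 2.324 m/s
Re = VD/ν = 2.324·0.167/7.87×10^-7 = 4.93×10^5 → turbulent
ε/D = 0.83/167 = 0.00497
Swamee-Jain: f = 0.03060
h_f = f(L/D)V²/(2g) = 0.03060·(2420/0.167)·2.324²/(2·9.81) = 122.1 m
Δp = ρg·h_f = 995.5·9.81·122.1 = 1192 kPa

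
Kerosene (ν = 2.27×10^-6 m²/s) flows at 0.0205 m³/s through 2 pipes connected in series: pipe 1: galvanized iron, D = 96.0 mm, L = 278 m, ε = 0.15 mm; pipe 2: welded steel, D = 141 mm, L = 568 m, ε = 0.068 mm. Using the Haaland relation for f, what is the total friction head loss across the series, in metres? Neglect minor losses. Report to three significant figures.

Pipe 1: V = 2.832 m/s, Re = 1.20×10^5, ε/D = 0.00156, f = 0.02349, h_1 = f(L/D)V²/2g = 27.81 m
Pipe 2: V = 1.313 m/s, Re = 8.15×10^4, ε/D = 4.82×10^-4, f = 0.02055, h_2 = f(L/D)V²/2g = 7.274 m
Series → Q common, losses add: H = Σh = 35.08 m

H ≈ 35.1 m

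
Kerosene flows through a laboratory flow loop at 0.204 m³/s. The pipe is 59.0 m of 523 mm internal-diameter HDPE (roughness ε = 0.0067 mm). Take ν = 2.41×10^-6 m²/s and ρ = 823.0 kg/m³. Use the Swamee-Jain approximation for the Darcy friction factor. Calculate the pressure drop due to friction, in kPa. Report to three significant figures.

V = 4Q/(πD²) = 4·0.204/(π·0.523²) = 0.9496 m/s
Re = VD/ν = 0.9496·0.523/2.41×10^-6 = 2.06×10^5 → turbulent
ε/D = 0.0067/523 = 1.28×10^-5
Swamee-Jain: f = 0.01556
h_f = f(L/D)V²/(2g) = 0.01556·(59.0/0.523)·0.9496²/(2·9.81) = 0.08068 m
Δp = ρg·h_f = 823.0·9.81·0.08068 = 0.6514 kPa

Δp ≈ 0.651 kPa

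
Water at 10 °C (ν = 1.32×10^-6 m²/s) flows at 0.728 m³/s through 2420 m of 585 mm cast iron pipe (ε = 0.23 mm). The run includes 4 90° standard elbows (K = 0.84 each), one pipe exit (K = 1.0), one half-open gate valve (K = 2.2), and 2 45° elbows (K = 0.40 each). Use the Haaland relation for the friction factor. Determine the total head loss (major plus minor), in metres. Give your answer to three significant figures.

H_L ≈ 28.0 m

V = 4Q/(πD²) = 2.709 m/s; V²/2g = 0.3739 m
Re = 1.20×10^6, ε/D = 3.93×10^-4 → f = 0.01630 (Haaland)
Major: h_f = f(L/D)·V²/2g = 0.01630·4137·0.3739 = 25.22 m
Minor: ΣK = 7.36; h_m = ΣK·V²/2g = 2.752 m
Total H_L = 25.22 + 2.752 = 27.97 m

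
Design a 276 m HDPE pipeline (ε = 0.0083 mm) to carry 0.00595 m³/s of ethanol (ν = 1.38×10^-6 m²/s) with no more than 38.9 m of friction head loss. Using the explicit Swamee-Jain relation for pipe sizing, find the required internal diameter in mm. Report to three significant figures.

Swamee-Jain (Type III): D = 0.66·[ε^1.25·(LQ²/(gh_f))^4.75 + ν·Q^9.4·(L/(gh_f))^5.2]^0.04
LQ²/(gh_f) = 2.560×10^-5; L/(gh_f) = 0.7233
Term 1 = ε^1.25·(…)^4.75 = 6.89×10^-29; Term 2 = ν·Q^9.4·(…)^5.2 = 3.08×10^-28
D = 0.66·(6.89×10^-29 + 3.08×10^-28)^0.04 = 0.05280 m = 52.8 mm
Check: V = 2.72 m/s, Re = 1.04×10^5, f = 0.01864, h_f = 36.7 m ≈ 38.9 m ✓

D ≈ 52.8 mm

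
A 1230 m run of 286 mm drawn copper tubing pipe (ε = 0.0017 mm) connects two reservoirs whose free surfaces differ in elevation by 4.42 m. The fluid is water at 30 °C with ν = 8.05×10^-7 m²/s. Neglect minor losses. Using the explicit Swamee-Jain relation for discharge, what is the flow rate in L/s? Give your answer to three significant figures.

Swamee-Jain (Type II): Q = -0.965·√(gD⁵h_f/L)·ln[ε/(3.7D) + √(3.17ν²L/(gD³h_f))]
√(gD⁵h_f/L) = √(9.81·0.286⁵·4.42/1230) = 0.008213
ε/(3.7D) = 1.61×10^-6; √(3.17ν²L/(gD³h_f)) = 4.99×10^-5
Q = -0.965·0.008213·ln(5.152×10^-5) = 0.07825 m³/s
Check: V = 1.22 m/s, Re = 4.33×10^5, f = 0.01352, h_f = 4.40 m ≈ 4.42 m ✓

Q ≈ 78.3 L/s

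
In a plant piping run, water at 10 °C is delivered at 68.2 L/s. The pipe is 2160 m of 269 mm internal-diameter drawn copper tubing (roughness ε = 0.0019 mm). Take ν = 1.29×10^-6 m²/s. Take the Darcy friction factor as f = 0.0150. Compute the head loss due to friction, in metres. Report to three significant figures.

h_f ≈ 8.84 m

V = 4Q/(πD²) = 4·0.0682/(π·0.269²) = 1.200 m/s
h_f = f(L/D)V²/(2g) = 0.01500·(2160/0.269)·1.200²/(2·9.81) = 8.840 m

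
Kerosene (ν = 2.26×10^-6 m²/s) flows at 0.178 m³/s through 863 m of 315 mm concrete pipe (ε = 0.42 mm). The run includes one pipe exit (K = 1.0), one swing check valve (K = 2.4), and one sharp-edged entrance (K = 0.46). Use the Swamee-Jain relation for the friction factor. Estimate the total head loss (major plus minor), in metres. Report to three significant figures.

V = 4Q/(πD²) = 2.284 m/s; V²/2g = 0.2659 m
Re = 3.18×10^5, ε/D = 0.00133 → f = 0.02198 (Swamee-Jain)
Major: h_f = f(L/D)·V²/2g = 0.02198·2740·0.2659 = 16.01 m
Minor: ΣK = 3.86; h_m = ΣK·V²/2g = 1.026 m
Total H_L = 16.01 + 1.026 = 17.04 m

H_L ≈ 17.0 m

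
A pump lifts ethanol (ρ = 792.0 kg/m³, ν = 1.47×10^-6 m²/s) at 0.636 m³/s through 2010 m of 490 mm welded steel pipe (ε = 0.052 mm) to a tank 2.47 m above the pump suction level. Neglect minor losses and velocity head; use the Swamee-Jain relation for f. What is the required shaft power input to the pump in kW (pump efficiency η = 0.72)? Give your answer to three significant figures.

V = 4Q/(πD²) = 3.373 m/s; Re = 1.12×10^6; ε/D = 1.06×10^-4; f = 0.01347
h_f = f(L/D)V²/2g = 32.04 m
Total head H = z + h_f = 2.47 + 32.04 = 34.51 m
P_hyd = ρgQH = 792.0·9.81·0.636·34.51 = 170.5 kW
P_shaft = P_hyd/η = 170.5/0.72 = 236.9 kW

P_shaft ≈ 237 kW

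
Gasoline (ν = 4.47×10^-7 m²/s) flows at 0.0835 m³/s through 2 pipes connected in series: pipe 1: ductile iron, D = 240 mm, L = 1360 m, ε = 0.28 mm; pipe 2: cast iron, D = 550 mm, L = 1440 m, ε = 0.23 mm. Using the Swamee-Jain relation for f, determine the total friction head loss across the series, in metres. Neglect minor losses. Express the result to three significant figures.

Pipe 1: V = 1.846 m/s, Re = 9.91×10^5, ε/D = 0.00117, f = 0.02076, h_1 = f(L/D)V²/2g = 20.42 m
Pipe 2: V = 0.3515 m/s, Re = 4.32×10^5, ε/D = 4.18×10^-4, f = 0.01739, h_2 = f(L/D)V²/2g = 0.2867 m
Series → Q common, losses add: H = Σh = 20.71 m

H ≈ 20.7 m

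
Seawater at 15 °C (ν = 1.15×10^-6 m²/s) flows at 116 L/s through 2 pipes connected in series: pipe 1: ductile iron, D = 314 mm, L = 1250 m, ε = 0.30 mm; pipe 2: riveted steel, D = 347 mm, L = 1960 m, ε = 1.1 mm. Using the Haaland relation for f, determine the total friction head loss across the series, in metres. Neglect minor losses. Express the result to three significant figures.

Pipe 1: V = 1.498 m/s, Re = 4.09×10^5, ε/D = 9.55×10^-4, f = 0.02011, h_1 = f(L/D)V²/2g = 9.157 m
Pipe 2: V = 1.227 m/s, Re = 3.70×10^5, ε/D = 0.00317, f = 0.02695, h_2 = f(L/D)V²/2g = 11.67 m
Series → Q common, losses add: H = Σh = 20.83 m

H ≈ 20.8 m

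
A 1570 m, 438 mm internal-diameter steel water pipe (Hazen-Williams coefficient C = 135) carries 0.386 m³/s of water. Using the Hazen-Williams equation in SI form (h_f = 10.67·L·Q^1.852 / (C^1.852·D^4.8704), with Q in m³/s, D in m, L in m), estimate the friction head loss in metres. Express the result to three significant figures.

h_f ≈ 18.2 m

h_f = 10.67·1570·0.386^1.852 / (135^1.852·0.438^4.8704) = 18.16 m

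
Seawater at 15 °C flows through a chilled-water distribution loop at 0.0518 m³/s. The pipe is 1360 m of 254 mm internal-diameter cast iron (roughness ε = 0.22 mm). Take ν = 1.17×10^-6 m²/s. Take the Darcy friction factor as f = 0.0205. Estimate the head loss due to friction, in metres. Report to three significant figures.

V = 4Q/(πD²) = 4·0.0518/(π·0.254²) = 1.022 m/s
h_f = f(L/D)V²/(2g) = 0.02050·(1360/0.254)·1.022²/(2·9.81) = 5.847 m

h_f ≈ 5.85 m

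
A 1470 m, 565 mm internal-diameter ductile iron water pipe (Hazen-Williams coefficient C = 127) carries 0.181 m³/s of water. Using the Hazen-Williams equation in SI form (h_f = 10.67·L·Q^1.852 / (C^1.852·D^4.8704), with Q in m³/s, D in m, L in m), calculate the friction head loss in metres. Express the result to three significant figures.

h_f = 10.67·1470·0.181^1.852 / (127^1.852·0.565^4.8704) = 1.355 m

h_f ≈ 1.36 m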